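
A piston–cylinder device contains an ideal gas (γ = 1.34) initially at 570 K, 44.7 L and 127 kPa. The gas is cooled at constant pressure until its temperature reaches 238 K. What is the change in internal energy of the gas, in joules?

-9730 J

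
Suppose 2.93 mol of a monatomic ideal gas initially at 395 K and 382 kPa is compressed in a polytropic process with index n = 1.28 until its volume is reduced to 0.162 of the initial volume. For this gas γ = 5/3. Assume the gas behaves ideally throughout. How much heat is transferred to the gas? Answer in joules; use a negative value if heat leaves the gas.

-13200 J

V₁ = nRT₁/P₁ = 2.93×8.314×395/382 = 25.2 L.
Polytropic n=1.28: T₂ = T₁(V₁/V₂)^(n−1) = 395×(6.17)^0.28 = 658 K; P₂ = P₁(V₁/V₂)^n = 3930 kPa.
W = (P₁V₁−P₂V₂)/(n−1) = (382×25.2−3930×4.08)/0.28 = -22800 J.
ΔU = nCvΔT = 2.93×12.5×(658−395) = 9590 J.
Q = ΔU + W = -13200 J.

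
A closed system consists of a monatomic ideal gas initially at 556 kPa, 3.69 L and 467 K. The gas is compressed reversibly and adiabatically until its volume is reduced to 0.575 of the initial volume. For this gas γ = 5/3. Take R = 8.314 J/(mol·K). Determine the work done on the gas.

1370 J

n = P₁V₁/(RT₁) = 556×3.69/(8.314×467) = 0.528 mol.
Adiabatic: TV^(γ−1) = const ⇒ T₂ = 467×(1.74)^0.667 = 675 K; PV^γ = const ⇒ P₂ = 1400 kPa.
ΔU = nCvΔT = 0.528×12.5×(675−467) = 1370 J.
Q = 0 for an adiabatic process, so W = −ΔU = -1370 J.
Work done on the gas = −W_by = 1370 J.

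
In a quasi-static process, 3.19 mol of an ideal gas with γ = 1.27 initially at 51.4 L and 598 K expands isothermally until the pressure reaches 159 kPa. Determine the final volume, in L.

P₁ = nRT₁/V₁ = 3.19×8.314×598/51.4 = 309 kPa.
Isothermal: T stays 598 K; PV = const ⇒ V₂ = 99.7 L, P₂ = 159 kPa.

99.7 L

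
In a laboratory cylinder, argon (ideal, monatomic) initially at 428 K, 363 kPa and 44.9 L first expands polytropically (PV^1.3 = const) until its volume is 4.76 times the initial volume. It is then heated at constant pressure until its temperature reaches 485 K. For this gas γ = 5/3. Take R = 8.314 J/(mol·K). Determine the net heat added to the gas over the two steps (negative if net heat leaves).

n = P₁V₁/(RT₁) = 363×44.9/(8.314×428) = 4.58 mol.
Step 1 — Polytropic n=1.3: T₂ = T₁(V₁/V₂)^(n−1) = 428×(0.210)^0.30 = 268 K; P₂ = P₁(V₁/V₂)^n = 47.8 kPa.
W = (P₁V₁−P₂V₂)/(n−1) = (363×44.9−47.8×214)/0.30 = 20300 J.
ΔU = nCvΔT = 4.58×12.5×(268−428) = -9140 J.
Q = ΔU + W = 11200 J.
State after step 1: P = 47.8 kPa, V = 214 L, T = 268 K.
Step 2 — Isobaric: P stays 47.8 kPa; V/T = const ⇒ T₂ = 485 K, V₂ = 387 L.
W = PΔV = 47.8×(387−214) kPa·L = 8260 J.
ΔU = nCvΔT = 4.58×12.5×(485−268) = 12400 J.
Q = ΔU + W = nCpΔT = 20700 J.
Net over both steps: W = 28600 J, Q = 31800 J, ΔU = 3260 J.

31800 J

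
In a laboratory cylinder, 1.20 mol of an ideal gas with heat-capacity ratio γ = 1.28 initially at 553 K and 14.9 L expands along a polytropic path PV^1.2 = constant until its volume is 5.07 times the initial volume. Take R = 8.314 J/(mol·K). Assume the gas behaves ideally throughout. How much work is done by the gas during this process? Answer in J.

P₁ = nRT₁/V₁ = 1.20×8.314×553/14.9 = 370 kPa.
Polytropic n=1.2: T₂ = T₁(V₁/V₂)^(n−1) = 553×(0.197)^0.20 = 400 K; P₂ = P₁(V₁/V₂)^n = 52.8 kPa.
W = (P₁V₁−P₂V₂)/(n−1) = (370×14.9−52.8×75.5)/0.20 = 7650 J.

7650 J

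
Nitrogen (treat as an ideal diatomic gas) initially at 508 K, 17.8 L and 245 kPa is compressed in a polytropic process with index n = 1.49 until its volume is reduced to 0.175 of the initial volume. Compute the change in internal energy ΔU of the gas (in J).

14700 J

n = P₁V₁/(RT₁) = 245×17.8/(8.314×508) = 1.03 mol.
Polytropic n=1.49: T₂ = T₁(V₁/V₂)^(n−1) = 508×(5.71)^0.49 = 1190 K; P₂ = P₁(V₁/V₂)^n = 3290 kPa.
For an ideal gas ΔU = nCvΔT with Cv = (5/2)R = 20.8 J/(mol·K).
ΔU = 1.03×20.8×(1190−508) = 14700 J.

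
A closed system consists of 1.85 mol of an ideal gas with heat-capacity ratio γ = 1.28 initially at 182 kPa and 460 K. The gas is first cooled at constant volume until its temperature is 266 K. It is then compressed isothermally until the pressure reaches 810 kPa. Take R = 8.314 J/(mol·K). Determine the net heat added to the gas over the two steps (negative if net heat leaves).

V₁ = nRT₁/P₁ = 1.85×8.314×460/182 = 38.9 L.
Step 1 — Isochoric: V stays 38.9 L; P/T = const ⇒ T₂ = 266 K, P₂ = 105 kPa.
W = 0 (no volume change).
ΔU = nCvΔT = 1.85×29.7×(266−460) = -10700 J.
Q = ΔU = -10700 J.
State after step 1: P = 105 kPa, V = 38.9 L, T = 266 K.
Step 2 — Isothermal: T stays 266 K; PV = const ⇒ V₂ = 5.05 L, P₂ = 810 kPa.
ΔU = 0 (ideal gas, T constant).
W = nRT ln(V₂/V₁) = 1.85×8.314×266×ln(0.130) = -8350 J.
Q = ΔU + W = -8350 J.
Net over both steps: W = -8350 J, Q = -19000 J, ΔU = -10700 J.

-19000 J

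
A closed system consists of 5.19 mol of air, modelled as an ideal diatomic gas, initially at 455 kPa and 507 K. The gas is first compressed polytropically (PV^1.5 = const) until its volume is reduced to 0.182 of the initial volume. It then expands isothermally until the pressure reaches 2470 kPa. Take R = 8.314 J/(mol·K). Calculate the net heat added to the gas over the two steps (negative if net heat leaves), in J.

V₁ = nRT₁/P₁ = 5.19×8.314×507/455 = 48.1 L.
Step 1 — Polytropic n=1.5: T₂ = T₁(V₁/V₂)^(n−1) = 507×(5.49)^0.50 = 1190 K; P₂ = P₁(V₁/V₂)^n = 5860 kPa.
W = (P₁V₁−P₂V₂)/(n−1) = (455×48.1−5860×8.75)/0.50 = -58800 J.
ΔU = nCvΔT = 5.19×20.8×(1190−507) = 73500 J.
Q = ΔU + W = 14700 J.
State after step 1: P = 5860 kPa, V = 8.75 L, T = 1190 K.
Step 2 — Isothermal: T stays 1190 K; PV = const ⇒ V₂ = 20.8 L, P₂ = 2470 kPa.
ΔU = 0 (ideal gas, T constant).
W = nRT ln(V₂/V₁) = 5.19×8.314×1190×ln(2.37) = 44300 J.
Q = ΔU + W = 44300 J.
Net over both steps: W = -14500 J, Q = 59000 J, ΔU = 73500 J.

59000 J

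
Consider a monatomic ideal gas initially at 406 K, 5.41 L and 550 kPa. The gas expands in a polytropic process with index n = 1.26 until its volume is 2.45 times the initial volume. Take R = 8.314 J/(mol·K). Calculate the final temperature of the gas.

322 K

Polytropic n=1.26: T₂ = T₁(V₁/V₂)^(n−1) = 406×(0.408)^0.26 = 322 K; P₂ = P₁(V₁/V₂)^n = 178 kPa.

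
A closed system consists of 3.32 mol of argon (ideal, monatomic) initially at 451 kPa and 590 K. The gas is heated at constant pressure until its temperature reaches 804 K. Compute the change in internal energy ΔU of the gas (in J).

8860 J

V₁ = nRT₁/P₁ = 3.32×8.314×590/451 = 36.1 L.
Isobaric: P stays 451 kPa; V/T = const ⇒ T₂ = 804 K, V₂ = 49.2 L.
For an ideal gas ΔU = nCvΔT with Cv = (3/2)R = 12.5 J/(mol·K).
ΔU = 3.32×12.5×(804−590) = 8860 J.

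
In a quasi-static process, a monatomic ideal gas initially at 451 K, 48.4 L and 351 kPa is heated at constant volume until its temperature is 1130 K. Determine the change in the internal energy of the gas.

n = P₁V₁/(RT₁) = 351×48.4/(8.314×451) = 4.53 mol.
Isochoric: V stays 48.4 L; P/T = const ⇒ T₂ = 1130 K, P₂ = 879 kPa.
For an ideal gas ΔU = nCvΔT with Cv = (3/2)R = 12.5 J/(mol·K).
ΔU = 4.53×12.5×(1130−451) = 38400 J.

38400 J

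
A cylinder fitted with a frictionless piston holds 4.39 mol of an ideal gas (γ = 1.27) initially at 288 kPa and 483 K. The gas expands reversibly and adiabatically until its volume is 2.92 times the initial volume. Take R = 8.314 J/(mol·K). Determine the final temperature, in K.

362 K

V₁ = nRT₁/P₁ = 4.39×8.314×483/288 = 61.2 L.
Adiabatic: TV^(γ−1) = const ⇒ T₂ = 483×(0.342)^0.270 = 362 K; PV^γ = const ⇒ P₂ = 73.9 kPa.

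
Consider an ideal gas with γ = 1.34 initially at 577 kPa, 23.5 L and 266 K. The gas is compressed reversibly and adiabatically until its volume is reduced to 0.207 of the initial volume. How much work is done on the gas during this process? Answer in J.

28200 J

n = P₁V₁/(RT₁) = 577×23.5/(8.314×266) = 6.13 mol.
Adiabatic: TV^(γ−1) = const ⇒ T₂ = 266×(4.83)^0.340 = 454 K; PV^γ = const ⇒ P₂ = 4760 kPa.
ΔU = nCvΔT = 6.13×24.5×(454−266) = 28200 J.
Q = 0 for an adiabatic process, so W = −ΔU = -28200 J.
Work done on the gas = −W_by = 28200 J.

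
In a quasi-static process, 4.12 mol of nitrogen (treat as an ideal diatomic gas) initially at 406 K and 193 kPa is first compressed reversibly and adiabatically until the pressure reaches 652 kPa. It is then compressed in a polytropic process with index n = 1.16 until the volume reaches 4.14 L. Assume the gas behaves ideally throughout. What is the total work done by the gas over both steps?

V₁ = nRT₁/P₁ = 4.12×8.314×406/193 = 72.1 L.
Step 1 — Adiabatic: T₂/T₁ = (P₂/P₁)^((γ−1)/γ) ⇒ T₂ = 406×(3.38)^0.286 = 575 K; V₂ = 30.2 L.
ΔU = nCvΔT = 4.12×20.8×(575−406) = 14500 J.
Q = 0 for an adiabatic process, so W = −ΔU = -14500 J.
State after step 1: P = 652 kPa, V = 30.2 L, T = 575 K.
Step 2 — Polytropic n=1.16: T₂ = T₁(V₁/V₂)^(n−1) = 575×(7.30)^0.16 = 790 K; P₂ = P₁(V₁/V₂)^n = 6540 kPa.
W = (P₁V₁−P₂V₂)/(n−1) = (652×30.2−6540×4.14)/0.16 = -46100 J.
ΔU = nCvΔT = 4.12×20.8×(790−575) = 18400 J.
Q = ΔU + W = -27600 J.
Net over both steps: W = -60500 J, Q = -27600 J, ΔU = 32900 J.

-60500 J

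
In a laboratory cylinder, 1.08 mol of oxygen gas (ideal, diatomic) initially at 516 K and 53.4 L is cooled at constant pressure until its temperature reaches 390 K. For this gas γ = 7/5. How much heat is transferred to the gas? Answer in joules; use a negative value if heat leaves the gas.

P₁ = nRT₁/V₁ = 1.08×8.314×516/53.4 = 86.8 kPa.
Isobaric: P stays 86.8 kPa; V/T = const ⇒ T₂ = 390 K, V₂ = 40.4 L.
W = PΔV = 86.8×(40.4−53.4) kPa·L = -1130 J.
ΔU = nCvΔT = 1.08×20.8×(390−516) = -2830 J.
Q = ΔU + W = nCpΔT = -3960 J.

-3960 J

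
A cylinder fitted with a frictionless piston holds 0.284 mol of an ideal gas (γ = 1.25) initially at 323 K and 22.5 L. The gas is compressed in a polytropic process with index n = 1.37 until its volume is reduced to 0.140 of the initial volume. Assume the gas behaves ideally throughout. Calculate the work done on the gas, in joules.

P₁ = nRT₁/V₁ = 0.284×8.314×323/22.5 = 33.9 kPa.
Polytropic n=1.37: T₂ = T₁(V₁/V₂)^(n−1) = 323×(7.14)^0.37 = 669 K; P₂ = P₁(V₁/V₂)^n = 501 kPa.
W = (P₁V₁−P₂V₂)/(n−1) = (33.9×22.5−501×3.15)/0.37 = -2210 J.
Work done on the gas = −W_by = 2210 J.

2210 J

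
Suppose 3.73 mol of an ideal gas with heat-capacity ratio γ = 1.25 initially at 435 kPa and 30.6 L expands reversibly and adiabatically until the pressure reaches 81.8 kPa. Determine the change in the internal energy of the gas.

-15100 J

T₁ = P₁V₁/(nR) = 435×30.6/(3.73×8.314) = 429 K.
Adiabatic: T₂/T₁ = (P₂/P₁)^((γ−1)/γ) ⇒ T₂ = 429×(0.188)^0.200 = 307 K; V₂ = 116 L.
For an ideal gas ΔU = nCvΔT with Cv = R/(γ−1) = 33.3 J/(mol·K).
ΔU = 3.73×33.3×(307−429) = -15100 J.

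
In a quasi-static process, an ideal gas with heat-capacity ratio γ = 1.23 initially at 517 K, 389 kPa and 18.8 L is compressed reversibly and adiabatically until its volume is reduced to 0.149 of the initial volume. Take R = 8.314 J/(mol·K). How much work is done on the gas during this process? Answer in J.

17500 J

n = P₁V₁/(RT₁) = 389×18.8/(8.314×517) = 1.70 mol.
Adiabatic: TV^(γ−1) = const ⇒ T₂ = 517×(6.71)^0.230 = 801 K; PV^γ = const ⇒ P₂ = 4050 kPa.
ΔU = nCvΔT = 1.70×36.1×(801−517) = 17500 J.
Q = 0 for an adiabatic process, so W = −ΔU = -17500 J.
Work done on the gas = −W_by = 17500 J.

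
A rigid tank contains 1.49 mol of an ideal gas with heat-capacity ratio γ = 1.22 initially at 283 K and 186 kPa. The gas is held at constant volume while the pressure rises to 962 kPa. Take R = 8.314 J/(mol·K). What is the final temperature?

V₁ = nRT₁/P₁ = 1.49×8.314×283/186 = 18.8 L.
Isochoric: V stays 18.8 L; P/T = const ⇒ T₂ = 1460 K, P₂ = 962 kPa.

1460 K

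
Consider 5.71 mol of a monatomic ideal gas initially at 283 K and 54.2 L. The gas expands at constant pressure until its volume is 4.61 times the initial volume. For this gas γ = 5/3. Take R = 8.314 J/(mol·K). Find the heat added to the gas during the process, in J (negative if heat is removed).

121000 J

P₁ = nRT₁/V₁ = 5.71×8.314×283/54.2 = 248 kPa.
Isobaric: P stays 248 kPa; V/T = const ⇒ T₂ = 1300 K, V₂ = 250 L.
W = PΔV = 248×(250−54.2) kPa·L = 48500 J.
ΔU = nCvΔT = 5.71×12.5×(1300−283) = 72700 J.
Q = ΔU + W = nCpΔT = 121000 J.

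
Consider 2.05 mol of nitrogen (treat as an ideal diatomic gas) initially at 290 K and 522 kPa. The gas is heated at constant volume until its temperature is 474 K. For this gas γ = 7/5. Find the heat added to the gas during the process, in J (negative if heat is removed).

7840 J

V₁ = nRT₁/P₁ = 2.05×8.314×290/522 = 9.47 L.
Isochoric: V stays 9.47 L; P/T = const ⇒ T₂ = 474 K, P₂ = 853 kPa.
W = 0 (no volume change).
ΔU = nCvΔT = 2.05×20.8×(474−290) = 7840 J.
Q = ΔU = 7840 J.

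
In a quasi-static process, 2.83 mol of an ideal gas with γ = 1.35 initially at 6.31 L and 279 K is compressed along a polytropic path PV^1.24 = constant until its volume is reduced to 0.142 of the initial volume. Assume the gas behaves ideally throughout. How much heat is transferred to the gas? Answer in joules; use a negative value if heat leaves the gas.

-5140 J

P₁ = nRT₁/V₁ = 2.83×8.314×279/6.31 = 1040 kPa.
Polytropic n=1.24: T₂ = T₁(V₁/V₂)^(n−1) = 279×(7.04)^0.24 = 446 K; P₂ = P₁(V₁/V₂)^n = 11700 kPa.
W = (P₁V₁−P₂V₂)/(n−1) = (1040×6.31−11700×0.896)/0.24 = -16300 J.
ΔU = nCvΔT = 2.83×23.8×(446−279) = 11200 J.
Q = ΔU + W = -5140 J.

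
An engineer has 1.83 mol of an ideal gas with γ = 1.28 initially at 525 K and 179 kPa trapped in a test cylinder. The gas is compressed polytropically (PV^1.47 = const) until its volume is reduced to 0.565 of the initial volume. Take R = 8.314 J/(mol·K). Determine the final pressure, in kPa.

V₁ = nRT₁/P₁ = 1.83×8.314×525/179 = 44.6 L.
Polytropic n=1.47: T₂ = T₁(V₁/V₂)^(n−1) = 525×(1.77)^0.47 = 687 K; P₂ = P₁(V₁/V₂)^n = 414 kPa.

414 kPa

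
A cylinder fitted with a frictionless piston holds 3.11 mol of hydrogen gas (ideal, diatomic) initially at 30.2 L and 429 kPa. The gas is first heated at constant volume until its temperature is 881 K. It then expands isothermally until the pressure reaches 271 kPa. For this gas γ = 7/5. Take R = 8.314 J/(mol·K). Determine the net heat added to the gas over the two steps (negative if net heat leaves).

T₁ = P₁V₁/(nR) = 429×30.2/(3.11×8.314) = 501 K.
Step 1 — Isochoric: V stays 30.2 L; P/T = const ⇒ T₂ = 881 K, P₂ = 754 kPa.
W = 0 (no volume change).
ΔU = nCvΔT = 3.11×20.8×(881−501) = 24600 J.
Q = ΔU = 24600 J.
State after step 1: P = 754 kPa, V = 30.2 L, T = 881 K.
Step 2 — Isothermal: T stays 881 K; PV = const ⇒ V₂ = 84.1 L, P₂ = 271 kPa.
ΔU = 0 (ideal gas, T constant).
W = nRT ln(V₂/V₁) = 3.11×8.314×881×ln(2.78) = 23300 J.
Q = ΔU + W = 23300 J.
Net over both steps: W = 23300 J, Q = 47900 J, ΔU = 24600 J.

47900 J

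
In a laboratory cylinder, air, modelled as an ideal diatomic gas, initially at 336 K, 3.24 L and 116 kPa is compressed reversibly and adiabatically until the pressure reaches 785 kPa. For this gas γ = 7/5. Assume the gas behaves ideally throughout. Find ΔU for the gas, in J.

683 J

n = P₁V₁/(RT₁) = 116×3.24/(8.314×336) = 0.135 mol.
Adiabatic: T₂/T₁ = (P₂/P₁)^((γ−1)/γ) ⇒ T₂ = 336×(6.77)^0.286 = 580 K; V₂ = 0.827 L.
For an ideal gas ΔU = nCvΔT with Cv = (5/2)R = 20.8 J/(mol·K).
ΔU = 0.135×20.8×(580−336) = 683 J.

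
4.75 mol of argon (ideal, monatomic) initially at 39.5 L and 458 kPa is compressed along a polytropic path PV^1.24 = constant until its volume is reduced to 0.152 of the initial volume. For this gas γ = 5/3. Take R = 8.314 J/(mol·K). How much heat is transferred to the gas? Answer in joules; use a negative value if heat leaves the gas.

-27600 J

T₁ = P₁V₁/(nR) = 458×39.5/(4.75×8.314) = 458 K.
Polytropic n=1.24: T₂ = T₁(V₁/V₂)^(n−1) = 458×(6.58)^0.24 = 720 K; P₂ = P₁(V₁/V₂)^n = 4740 kPa.
W = (P₁V₁−P₂V₂)/(n−1) = (458×39.5−4740×6.00)/0.24 = -43100 J.
ΔU = nCvΔT = 4.75×12.5×(720−458) = 15500 J.
Q = ΔU + W = -27600 J.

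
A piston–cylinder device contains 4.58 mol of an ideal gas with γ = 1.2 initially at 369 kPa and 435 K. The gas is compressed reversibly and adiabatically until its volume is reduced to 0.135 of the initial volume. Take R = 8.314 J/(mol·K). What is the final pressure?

4080 kPa

V₁ = nRT₁/P₁ = 4.58×8.314×435/369 = 44.9 L.
Adiabatic: TV^(γ−1) = const ⇒ T₂ = 435×(7.41)^0.200 = 649 K; PV^γ = const ⇒ P₂ = 4080 kPa.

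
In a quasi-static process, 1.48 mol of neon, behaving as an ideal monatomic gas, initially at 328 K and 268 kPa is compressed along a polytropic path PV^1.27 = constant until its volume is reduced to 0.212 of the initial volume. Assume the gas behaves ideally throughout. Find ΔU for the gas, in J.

3150 J

V₁ = nRT₁/P₁ = 1.48×8.314×328/268 = 15.1 L.
Polytropic n=1.27: T₂ = T₁(V₁/V₂)^(n−1) = 328×(4.72)^0.27 = 499 K; P₂ = P₁(V₁/V₂)^n = 1920 kPa.
For an ideal gas ΔU = nCvΔT with Cv = (3/2)R = 12.5 J/(mol·K).
ΔU = 1.48×12.5×(499−328) = 3150 J.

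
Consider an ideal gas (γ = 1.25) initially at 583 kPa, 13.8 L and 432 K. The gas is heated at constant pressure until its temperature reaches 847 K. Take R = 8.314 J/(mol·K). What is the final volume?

27.1 L

Isobaric: P stays 583 kPa; V/T = const ⇒ T₂ = 847 K, V₂ = 27.1 L.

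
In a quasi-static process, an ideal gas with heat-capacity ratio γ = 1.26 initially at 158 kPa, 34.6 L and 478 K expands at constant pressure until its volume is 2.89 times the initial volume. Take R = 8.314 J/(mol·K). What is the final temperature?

Isobaric: P stays 158 kPa; V/T = const ⇒ T₂ = 1380 K, V₂ = 100 L.

1380 K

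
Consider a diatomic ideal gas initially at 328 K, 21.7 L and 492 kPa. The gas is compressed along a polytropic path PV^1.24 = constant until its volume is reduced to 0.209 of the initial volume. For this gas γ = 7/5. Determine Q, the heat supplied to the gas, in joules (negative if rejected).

n = P₁V₁/(RT₁) = 492×21.7/(8.314×328) = 3.92 mol.
Polytropic n=1.24: T₂ = T₁(V₁/V₂)^(n−1) = 328×(4.78)^0.24 = 478 K; P₂ = P₁(V₁/V₂)^n = 3430 kPa.
W = (P₁V₁−P₂V₂)/(n−1) = (492×21.7−3430×4.54)/0.24 = -20300 J.
ΔU = nCvΔT = 3.92×20.8×(478−328) = 12200 J.
Q = ΔU + W = -8110 J.

-8110 J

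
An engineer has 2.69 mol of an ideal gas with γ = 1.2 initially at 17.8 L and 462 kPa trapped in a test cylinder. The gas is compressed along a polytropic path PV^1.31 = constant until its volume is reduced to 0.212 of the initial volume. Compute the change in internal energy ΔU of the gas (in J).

25400 J

T₁ = P₁V₁/(nR) = 462×17.8/(2.69×8.314) = 368 K.
Polytropic n=1.31: T₂ = T₁(V₁/V₂)^(n−1) = 368×(4.72)^0.31 = 595 K; P₂ = P₁(V₁/V₂)^n = 3520 kPa.
For an ideal gas ΔU = nCvΔT with Cv = R/(γ−1) = 41.6 J/(mol·K).
ΔU = 2.69×41.6×(595−368) = 25400 J.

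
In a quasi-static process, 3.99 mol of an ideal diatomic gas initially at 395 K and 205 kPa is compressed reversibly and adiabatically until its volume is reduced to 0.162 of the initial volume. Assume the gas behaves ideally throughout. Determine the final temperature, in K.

V₁ = nRT₁/P₁ = 3.99×8.314×395/205 = 63.9 L.
Adiabatic: TV^(γ−1) = const ⇒ T₂ = 395×(6.17)^0.400 = 818 K; PV^γ = const ⇒ P₂ = 2620 kPa.

818 K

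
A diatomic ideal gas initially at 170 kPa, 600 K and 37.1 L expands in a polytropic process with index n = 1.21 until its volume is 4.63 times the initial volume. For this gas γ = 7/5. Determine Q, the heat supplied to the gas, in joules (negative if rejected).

3930 J

n = P₁V₁/(RT₁) = 170×37.1/(8.314×600) = 1.26 mol.
Polytropic n=1.21: T₂ = T₁(V₁/V₂)^(n−1) = 600×(0.216)^0.21 = 435 K; P₂ = P₁(V₁/V₂)^n = 26.6 kPa.
W = (P₁V₁−P₂V₂)/(n−1) = (170×37.1−26.6×172)/0.21 = 8260 J.
ΔU = nCvΔT = 1.26×20.8×(435−600) = -4340 J.
Q = ΔU + W = 3930 J.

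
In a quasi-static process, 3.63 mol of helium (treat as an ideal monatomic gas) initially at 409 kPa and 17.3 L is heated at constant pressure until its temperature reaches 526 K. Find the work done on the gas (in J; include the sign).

T₁ = P₁V₁/(nR) = 409×17.3/(3.63×8.314) = 234 K.
Isobaric: P stays 409 kPa; V/T = const ⇒ T₂ = 526 K, V₂ = 38.8 L.
W = PΔV = 409×(38.8−17.3) kPa·L = 8800 J.
Work done on the gas = −W_by = -8800 J.

-8800 J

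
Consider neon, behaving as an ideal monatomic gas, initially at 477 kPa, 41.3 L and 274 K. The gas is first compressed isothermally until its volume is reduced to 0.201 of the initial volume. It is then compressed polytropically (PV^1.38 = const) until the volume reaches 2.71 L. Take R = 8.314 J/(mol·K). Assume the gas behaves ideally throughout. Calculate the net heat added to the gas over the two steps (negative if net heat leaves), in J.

-43400 J

n = P₁V₁/(RT₁) = 477×41.3/(8.314×274) = 8.65 mol.
Step 1 — Isothermal: T stays 274 K; PV = const ⇒ V₂ = 8.30 L, P₂ = 2370 kPa.
ΔU = 0 (ideal gas, T constant).
W = nRT ln(V₂/V₁) = 8.65×8.314×274×ln(0.201) = -31600 J.
Q = ΔU + W = -31600 J.
State after step 1: P = 2370 kPa, V = 8.30 L, T = 274 K.
Step 2 — Polytropic n=1.38: T₂ = T₁(V₁/V₂)^(n−1) = 274×(3.06)^0.38 = 419 K; P₂ = P₁(V₁/V₂)^n = 11100 kPa.
W = (P₁V₁−P₂V₂)/(n−1) = (2370×8.30−11100×2.71)/0.38 = -27500 J.
ΔU = nCvΔT = 8.65×12.5×(419−274) = 15700 J.
Q = ΔU + W = -11800 J.
Net over both steps: W = -59100 J, Q = -43400 J, ΔU = 15700 J.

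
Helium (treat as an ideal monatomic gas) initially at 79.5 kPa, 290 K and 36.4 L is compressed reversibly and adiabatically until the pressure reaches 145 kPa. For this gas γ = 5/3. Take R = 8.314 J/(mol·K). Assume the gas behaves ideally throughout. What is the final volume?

25.4 L

Adiabatic: T₂/T₁ = (P₂/P₁)^((γ−1)/γ) ⇒ T₂ = 290×(1.82)^0.400 = 369 K; V₂ = 25.4 L.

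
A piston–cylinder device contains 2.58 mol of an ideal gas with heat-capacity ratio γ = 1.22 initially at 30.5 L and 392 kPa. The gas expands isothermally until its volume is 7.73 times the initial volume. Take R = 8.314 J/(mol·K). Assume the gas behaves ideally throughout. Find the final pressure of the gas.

T₁ = P₁V₁/(nR) = 392×30.5/(2.58×8.314) = 557 K.
Isothermal: T stays 557 K; PV = const ⇒ V₂ = 236 L, P₂ = 50.7 kPa.

50.7 kPa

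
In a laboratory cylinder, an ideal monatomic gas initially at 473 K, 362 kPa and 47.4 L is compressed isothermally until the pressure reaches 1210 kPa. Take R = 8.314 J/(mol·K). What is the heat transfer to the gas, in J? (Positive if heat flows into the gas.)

-20700 J

n = P₁V₁/(RT₁) = 362×47.4/(8.314×473) = 4.36 mol.
Isothermal: T stays 473 K; PV = const ⇒ V₂ = 14.2 L, P₂ = 1210 kPa.
ΔU = 0 (ideal gas, T constant).
W = nRT ln(V₂/V₁) = 4.36×8.314×473×ln(0.299) = -20700 J.
Q = ΔU + W = -20700 J.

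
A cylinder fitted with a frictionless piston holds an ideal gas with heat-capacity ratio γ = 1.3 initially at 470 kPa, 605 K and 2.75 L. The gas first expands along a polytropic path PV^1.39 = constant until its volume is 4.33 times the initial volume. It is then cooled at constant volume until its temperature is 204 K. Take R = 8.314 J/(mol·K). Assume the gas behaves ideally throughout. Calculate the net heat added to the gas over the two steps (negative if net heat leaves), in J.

n = P₁V₁/(RT₁) = 470×2.75/(8.314×605) = 0.257 mol.
Step 1 — Polytropic n=1.39: T₂ = T₁(V₁/V₂)^(n−1) = 605×(0.231)^0.39 = 342 K; P₂ = P₁(V₁/V₂)^n = 61.3 kPa.
W = (P₁V₁−P₂V₂)/(n−1) = (470×2.75−61.3×11.9)/0.39 = 1440 J.
ΔU = nCvΔT = 0.257×27.7×(342−605) = -1880 J.
Q = ΔU + W = -433 J.
State after step 1: P = 61.3 kPa, V = 11.9 L, T = 342 K.
Step 2 — Isochoric: V stays 11.9 L; P/T = const ⇒ T₂ = 204 K, P₂ = 36.6 kPa.
W = 0 (no volume change).
ΔU = nCvΔT = 0.257×27.7×(204−342) = -980 J.
Q = ΔU = -980 J.
Net over both steps: W = 1440 J, Q = -1410 J, ΔU = -2860 J.

-1410 J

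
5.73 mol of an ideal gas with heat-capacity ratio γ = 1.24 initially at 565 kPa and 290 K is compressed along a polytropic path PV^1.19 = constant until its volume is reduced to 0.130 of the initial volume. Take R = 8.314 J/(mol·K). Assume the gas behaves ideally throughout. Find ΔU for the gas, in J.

V₁ = nRT₁/P₁ = 5.73×8.314×290/565 = 24.5 L.
Polytropic n=1.19: T₂ = T₁(V₁/V₂)^(n−1) = 290×(7.69)^0.19 = 427 K; P₂ = P₁(V₁/V₂)^n = 6400 kPa.
For an ideal gas ΔU = nCvΔT with Cv = R/(γ−1) = 34.6 J/(mol·K).
ΔU = 5.73×34.6×(427−290) = 27300 J.

27300 J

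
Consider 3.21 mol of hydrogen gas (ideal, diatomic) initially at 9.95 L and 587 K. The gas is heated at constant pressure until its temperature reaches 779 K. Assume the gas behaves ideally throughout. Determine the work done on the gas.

-5120 J

P₁ = nRT₁/V₁ = 3.21×8.314×587/9.95 = 1570 kPa.
Isobaric: P stays 1570 kPa; V/T = const ⇒ T₂ = 779 K, V₂ = 13.2 L.
W = PΔV = 1570×(13.2−9.95) kPa·L = 5120 J.
Work done on the gas = −W_by = -5120 J.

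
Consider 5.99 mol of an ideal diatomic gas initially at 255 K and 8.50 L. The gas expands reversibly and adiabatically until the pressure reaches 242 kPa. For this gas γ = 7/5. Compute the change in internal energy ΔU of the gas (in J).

-12900 J

P₁ = nRT₁/V₁ = 5.99×8.314×255/8.50 = 1490 kPa.
Adiabatic: T₂/T₁ = (P₂/P₁)^((γ−1)/γ) ⇒ T₂ = 255×(0.162)^0.286 = 152 K; V₂ = 31.2 L.
For an ideal gas ΔU = nCvΔT with Cv = (5/2)R = 20.8 J/(mol·K).
ΔU = 5.99×20.8×(152−255) = -12900 J.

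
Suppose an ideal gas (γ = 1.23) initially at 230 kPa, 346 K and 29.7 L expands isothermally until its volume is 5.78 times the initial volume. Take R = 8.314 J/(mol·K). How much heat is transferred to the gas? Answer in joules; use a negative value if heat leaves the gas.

12000 J

n = P₁V₁/(RT₁) = 230×29.7/(8.314×346) = 2.37 mol.
Isothermal: T stays 346 K; PV = const ⇒ V₂ = 172 L, P₂ = 39.8 kPa.
ΔU = 0 (ideal gas, T constant).
W = nRT ln(V₂/V₁) = 2.37×8.314×346×ln(5.78) = 12000 J.
Q = ΔU + W = 12000 J.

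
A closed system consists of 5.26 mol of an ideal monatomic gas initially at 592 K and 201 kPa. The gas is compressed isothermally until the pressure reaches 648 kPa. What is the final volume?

V₁ = nRT₁/P₁ = 5.26×8.314×592/201 = 129 L.
Isothermal: T stays 592 K; PV = const ⇒ V₂ = 40.0 L, P₂ = 648 kPa.

40.0 L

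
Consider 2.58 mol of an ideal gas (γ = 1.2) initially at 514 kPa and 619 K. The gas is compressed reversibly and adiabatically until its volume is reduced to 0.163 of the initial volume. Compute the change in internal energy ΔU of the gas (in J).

V₁ = nRT₁/P₁ = 2.58×8.314×619/514 = 25.8 L.
Adiabatic: TV^(γ−1) = const ⇒ T₂ = 619×(6.13)^0.200 = 890 K; PV^γ = const ⇒ P₂ = 4530 kPa.
For an ideal gas ΔU = nCvΔT with Cv = R/(γ−1) = 41.6 J/(mol·K).
ΔU = 2.58×41.6×(890−619) = 29000 J.

29000 J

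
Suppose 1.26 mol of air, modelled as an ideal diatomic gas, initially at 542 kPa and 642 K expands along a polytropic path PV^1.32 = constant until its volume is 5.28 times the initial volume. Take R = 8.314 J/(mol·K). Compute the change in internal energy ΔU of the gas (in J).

V₁ = nRT₁/P₁ = 1.26×8.314×642/542 = 12.4 L.
Polytropic n=1.32: T₂ = T₁(V₁/V₂)^(n−1) = 642×(0.189)^0.32 = 377 K; P₂ = P₁(V₁/V₂)^n = 60.3 kPa.
For an ideal gas ΔU = nCvΔT with Cv = (5/2)R = 20.8 J/(mol·K).
ΔU = 1.26×20.8×(377−642) = -6940 J.

-6940 J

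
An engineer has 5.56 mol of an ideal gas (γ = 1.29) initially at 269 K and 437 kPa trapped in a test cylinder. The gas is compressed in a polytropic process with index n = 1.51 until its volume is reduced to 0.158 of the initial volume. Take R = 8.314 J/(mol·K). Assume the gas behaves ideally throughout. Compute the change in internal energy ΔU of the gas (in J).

67000 J

V₁ = nRT₁/P₁ = 5.56×8.314×269/437 = 28.5 L.
Polytropic n=1.51: T₂ = T₁(V₁/V₂)^(n−1) = 269×(6.33)^0.51 = 689 K; P₂ = P₁(V₁/V₂)^n = 7090 kPa.
For an ideal gas ΔU = nCvΔT with Cv = R/(γ−1) = 28.7 J/(mol·K).
ΔU = 5.56×28.7×(689−269) = 67000 J.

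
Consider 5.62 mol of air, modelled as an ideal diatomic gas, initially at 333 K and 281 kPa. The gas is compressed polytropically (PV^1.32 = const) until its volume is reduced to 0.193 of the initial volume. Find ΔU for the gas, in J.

V₁ = nRT₁/P₁ = 5.62×8.314×333/281 = 55.4 L.
Polytropic n=1.32: T₂ = T₁(V₁/V₂)^(n−1) = 333×(5.18)^0.32 = 564 K; P₂ = P₁(V₁/V₂)^n = 2460 kPa.
For an ideal gas ΔU = nCvΔT with Cv = (5/2)R = 20.8 J/(mol·K).
ΔU = 5.62×20.8×(564−333) = 27000 J.

27000 J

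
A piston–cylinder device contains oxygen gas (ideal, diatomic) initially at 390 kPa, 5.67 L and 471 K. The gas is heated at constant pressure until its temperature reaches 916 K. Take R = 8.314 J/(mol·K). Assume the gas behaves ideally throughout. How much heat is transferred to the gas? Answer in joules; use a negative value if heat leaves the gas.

7310 J

n = P₁V₁/(RT₁) = 390×5.67/(8.314×471) = 0.565 mol.
Isobaric: P stays 390 kPa; V/T = const ⇒ T₂ = 916 K, V₂ = 11.0 L.
W = PΔV = 390×(11.0−5.67) kPa·L = 2090 J.
ΔU = nCvΔT = 0.565×20.8×(916−471) = 5220 J.
Q = ΔU + W = nCpΔT = 7310 J.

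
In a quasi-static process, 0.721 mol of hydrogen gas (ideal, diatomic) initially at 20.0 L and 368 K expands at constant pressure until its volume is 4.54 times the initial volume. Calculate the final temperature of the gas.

1670 K

P₁ = nRT₁/V₁ = 0.721×8.314×368/20.0 = 110 kPa.
Isobaric: P stays 110 kPa; V/T = const ⇒ T₂ = 1670 K, V₂ = 90.8 L.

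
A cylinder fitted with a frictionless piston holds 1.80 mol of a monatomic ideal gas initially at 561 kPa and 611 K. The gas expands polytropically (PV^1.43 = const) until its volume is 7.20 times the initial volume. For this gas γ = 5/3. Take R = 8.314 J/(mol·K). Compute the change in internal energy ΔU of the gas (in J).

-7850 J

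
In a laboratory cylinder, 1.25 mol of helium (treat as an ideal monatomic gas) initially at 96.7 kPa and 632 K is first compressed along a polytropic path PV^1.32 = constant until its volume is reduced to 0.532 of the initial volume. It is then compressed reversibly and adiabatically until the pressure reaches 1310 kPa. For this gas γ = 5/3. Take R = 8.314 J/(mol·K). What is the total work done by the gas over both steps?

V₁ = nRT₁/P₁ = 1.25×8.314×632/96.7 = 67.9 L.
Step 1 — Polytropic n=1.32: T₂ = T₁(V₁/V₂)^(n−1) = 632×(1.88)^0.32 = 773 K; P₂ = P₁(V₁/V₂)^n = 222 kPa.
W = (P₁V₁−P₂V₂)/(n−1) = (96.7×67.9−222×36.1)/0.32 = -4590 J.
ΔU = nCvΔT = 1.25×12.5×(773−632) = 2200 J.
Q = ΔU + W = -2390 J.
State after step 1: P = 222 kPa, V = 36.1 L, T = 773 K.
Step 2 — Adiabatic: T₂/T₁ = (P₂/P₁)^((γ−1)/γ) ⇒ T₂ = 773×(5.89)^0.400 = 1570 K; V₂ = 12.5 L.
ΔU = nCvΔT = 1.25×12.5×(1570−773) = 12400 J.
Q = 0 for an adiabatic process, so W = −ΔU = -12400 J.
Net over both steps: W = -17000 J, Q = -2390 J, ΔU = 14700 J.

-17000 J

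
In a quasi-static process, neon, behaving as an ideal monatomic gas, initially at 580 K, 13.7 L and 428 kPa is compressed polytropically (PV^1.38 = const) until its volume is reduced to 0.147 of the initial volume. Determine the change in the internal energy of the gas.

9430 J

n = P₁V₁/(RT₁) = 428×13.7/(8.314×580) = 1.22 mol.
Polytropic n=1.38: T₂ = T₁(V₁/V₂)^(n−1) = 580×(6.80)^0.38 = 1200 K; P₂ = P₁(V₁/V₂)^n = 6030 kPa.
For an ideal gas ΔU = nCvΔT with Cv = (3/2)R = 12.5 J/(mol·K).
ΔU = 1.22×12.5×(1200−580) = 9430 J.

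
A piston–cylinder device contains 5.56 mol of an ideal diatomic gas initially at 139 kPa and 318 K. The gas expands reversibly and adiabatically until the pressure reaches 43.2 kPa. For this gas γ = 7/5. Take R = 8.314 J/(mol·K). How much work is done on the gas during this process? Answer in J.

V₁ = nRT₁/P₁ = 5.56×8.314×318/139 = 106 L.
Adiabatic: T₂/T₁ = (P₂/P₁)^((γ−1)/γ) ⇒ T₂ = 318×(0.311)^0.286 = 228 K; V₂ = 244 L.
ΔU = nCvΔT = 5.56×20.8×(228−318) = -10400 J.
Q = 0 for an adiabatic process, so W = −ΔU = 10400 J.
Work done on the gas = −W_by = -10400 J.

-10400 J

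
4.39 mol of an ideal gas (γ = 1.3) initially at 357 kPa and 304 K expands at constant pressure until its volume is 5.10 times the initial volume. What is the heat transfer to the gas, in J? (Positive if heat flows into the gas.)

V₁ = nRT₁/P₁ = 4.39×8.314×304/357 = 31.1 L.
Isobaric: P stays 357 kPa; V/T = const ⇒ T₂ = 1550 K, V₂ = 159 L.
W = PΔV = 357×(159−31.1) kPa·L = 45500 J.
ΔU = nCvΔT = 4.39×27.7×(1550−304) = 152000 J.
Q = ΔU + W = nCpΔT = 197000 J.

197000 J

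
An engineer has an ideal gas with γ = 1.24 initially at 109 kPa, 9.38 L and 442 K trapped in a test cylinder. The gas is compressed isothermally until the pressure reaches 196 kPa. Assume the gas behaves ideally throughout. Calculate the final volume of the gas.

Isothermal: T stays 442 K; PV = const ⇒ V₂ = 5.22 L, P₂ = 196 kPa.

5.22 L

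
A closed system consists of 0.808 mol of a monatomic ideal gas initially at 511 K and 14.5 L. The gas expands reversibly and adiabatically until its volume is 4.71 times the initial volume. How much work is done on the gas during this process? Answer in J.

-3320 J

P₁ = nRT₁/V₁ = 0.808×8.314×511/14.5 = 237 kPa.
Adiabatic: TV^(γ−1) = const ⇒ T₂ = 511×(0.212)^0.667 = 182 K; PV^γ = const ⇒ P₂ = 17.9 kPa.
ΔU = nCvΔT = 0.808×12.5×(182−511) = -3320 J.
Q = 0 for an adiabatic process, so W = −ΔU = 3320 J.
Work done on the gas = −W_by = -3320 J.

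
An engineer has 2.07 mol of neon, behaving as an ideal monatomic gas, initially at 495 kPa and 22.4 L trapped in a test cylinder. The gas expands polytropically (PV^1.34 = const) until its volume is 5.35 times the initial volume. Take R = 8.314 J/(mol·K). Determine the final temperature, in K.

T₁ = P₁V₁/(nR) = 495×22.4/(2.07×8.314) = 644 K.
Polytropic n=1.34: T₂ = T₁(V₁/V₂)^(n−1) = 644×(0.187)^0.34 = 364 K; P₂ = P₁(V₁/V₂)^n = 52.3 kPa.

364 K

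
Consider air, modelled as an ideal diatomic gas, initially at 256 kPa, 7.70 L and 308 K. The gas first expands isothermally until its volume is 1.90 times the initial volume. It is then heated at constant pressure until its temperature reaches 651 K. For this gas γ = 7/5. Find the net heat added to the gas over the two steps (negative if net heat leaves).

8950 J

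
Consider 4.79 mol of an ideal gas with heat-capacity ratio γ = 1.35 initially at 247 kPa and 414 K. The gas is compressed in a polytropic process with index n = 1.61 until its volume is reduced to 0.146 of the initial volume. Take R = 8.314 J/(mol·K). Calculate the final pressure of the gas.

5470 kPa

V₁ = nRT₁/P₁ = 4.79×8.314×414/247 = 66.7 L.
Polytropic n=1.61: T₂ = T₁(V₁/V₂)^(n−1) = 414×(6.85)^0.61 = 1340 K; P₂ = P₁(V₁/V₂)^n = 5470 kPa.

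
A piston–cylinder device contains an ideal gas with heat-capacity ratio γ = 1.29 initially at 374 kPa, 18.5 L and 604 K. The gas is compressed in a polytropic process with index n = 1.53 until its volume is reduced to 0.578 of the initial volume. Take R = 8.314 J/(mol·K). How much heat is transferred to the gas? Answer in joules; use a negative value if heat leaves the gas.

3640 J

n = P₁V₁/(RT₁) = 374×18.5/(8.314×604) = 1.38 mol.
Polytropic n=1.53: T₂ = T₁(V₁/V₂)^(n−1) = 604×(1.73)^0.53 = 808 K; P₂ = P₁(V₁/V₂)^n = 865 kPa.
W = (P₁V₁−P₂V₂)/(n−1) = (374×18.5−865×10.7)/0.53 = -4400 J.
ΔU = nCvΔT = 1.38×28.7×(808−604) = 8040 J.
Q = ΔU + W = 3640 J.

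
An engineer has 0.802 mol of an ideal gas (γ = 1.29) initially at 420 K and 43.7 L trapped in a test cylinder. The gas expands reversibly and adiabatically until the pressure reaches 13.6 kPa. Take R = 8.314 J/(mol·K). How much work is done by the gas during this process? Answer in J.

2840 J

P₁ = nRT₁/V₁ = 0.802×8.314×420/43.7 = 64.1 kPa.
Adiabatic: T₂/T₁ = (P₂/P₁)^((γ−1)/γ) ⇒ T₂ = 420×(0.212)^0.225 = 296 K; V₂ = 145 L.
ΔU = nCvΔT = 0.802×28.7×(296−420) = -2840 J.
Q = 0 for an adiabatic process, so W = −ΔU = 2840 J.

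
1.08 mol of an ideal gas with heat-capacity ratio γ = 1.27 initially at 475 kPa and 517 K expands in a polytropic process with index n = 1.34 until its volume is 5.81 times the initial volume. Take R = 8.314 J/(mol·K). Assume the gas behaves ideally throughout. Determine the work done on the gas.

V₁ = nRT₁/P₁ = 1.08×8.314×517/475 = 9.77 L.
Polytropic n=1.34: T₂ = T₁(V₁/V₂)^(n−1) = 517×(0.172)^0.34 = 284 K; P₂ = P₁(V₁/V₂)^n = 44.9 kPa.
W = (P₁V₁−P₂V₂)/(n−1) = (475×9.77−44.9×56.8)/0.34 = 6150 J.
Work done on the gas = −W_by = -6150 J.

-6150 J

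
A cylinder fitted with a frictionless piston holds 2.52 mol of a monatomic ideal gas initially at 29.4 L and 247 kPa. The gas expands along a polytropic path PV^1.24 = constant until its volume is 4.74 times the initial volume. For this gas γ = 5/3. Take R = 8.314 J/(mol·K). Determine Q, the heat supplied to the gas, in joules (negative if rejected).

6030 J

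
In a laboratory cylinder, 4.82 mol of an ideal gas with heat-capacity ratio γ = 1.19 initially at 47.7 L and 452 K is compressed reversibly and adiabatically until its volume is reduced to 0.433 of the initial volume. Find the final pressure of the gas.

1030 kPa

P₁ = nRT₁/V₁ = 4.82×8.314×452/47.7 = 380 kPa.
Adiabatic: TV^(γ−1) = const ⇒ T₂ = 452×(2.31)^0.190 = 530 K; PV^γ = const ⇒ P₂ = 1030 kPa.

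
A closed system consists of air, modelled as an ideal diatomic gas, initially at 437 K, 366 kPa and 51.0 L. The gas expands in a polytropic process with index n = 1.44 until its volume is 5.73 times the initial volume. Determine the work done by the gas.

22700 J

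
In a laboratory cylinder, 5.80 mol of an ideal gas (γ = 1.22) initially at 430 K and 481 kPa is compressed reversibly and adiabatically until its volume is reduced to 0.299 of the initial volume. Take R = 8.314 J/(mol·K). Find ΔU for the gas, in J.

V₁ = nRT₁/P₁ = 5.80×8.314×430/481 = 43.1 L.
Adiabatic: TV^(γ−1) = const ⇒ T₂ = 430×(3.34)^0.220 = 561 K; PV^γ = const ⇒ P₂ = 2100 kPa.
For an ideal gas ΔU = nCvΔT with Cv = R/(γ−1) = 37.8 J/(mol·K).
ΔU = 5.80×37.8×(561−430) = 28700 J.

28700 J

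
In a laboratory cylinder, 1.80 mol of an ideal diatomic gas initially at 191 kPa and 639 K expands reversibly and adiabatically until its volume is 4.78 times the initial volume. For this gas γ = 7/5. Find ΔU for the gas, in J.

-11100 J

V₁ = nRT₁/P₁ = 1.80×8.314×639/191 = 50.1 L.
Adiabatic: TV^(γ−1) = const ⇒ T₂ = 639×(0.209)^0.400 = 342 K; PV^γ = const ⇒ P₂ = 21.4 kPa.
For an ideal gas ΔU = nCvΔT with Cv = (5/2)R = 20.8 J/(mol·K).
ΔU = 1.80×20.8×(342−639) = -11100 J.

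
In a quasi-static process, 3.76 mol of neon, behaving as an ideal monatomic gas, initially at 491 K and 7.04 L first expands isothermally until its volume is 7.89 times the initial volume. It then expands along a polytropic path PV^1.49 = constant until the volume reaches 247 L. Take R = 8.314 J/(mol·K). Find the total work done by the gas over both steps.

48000 J

P₁ = nRT₁/V₁ = 3.76×8.314×491/7.04 = 2180 kPa.
Step 1 — Isothermal: T stays 491 K; PV = const ⇒ V₂ = 55.5 L, P₂ = 276 kPa.
ΔU = 0 (ideal gas, T constant).
W = nRT ln(V₂/V₁) = 3.76×8.314×491×ln(7.89) = 31700 J.
Q = ΔU + W = 31700 J.
State after step 1: P = 276 kPa, V = 55.5 L, T = 491 K.
Step 2 — Polytropic n=1.49: T₂ = T₁(V₁/V₂)^(n−1) = 491×(0.225)^0.49 = 236 K; P₂ = P₁(V₁/V₂)^n = 29.9 kPa.
W = (P₁V₁−P₂V₂)/(n−1) = (276×55.5−29.9×247)/0.49 = 16200 J.
ΔU = nCvΔT = 3.76×12.5×(236−491) = -11900 J.
Q = ΔU + W = 4310 J.
Net over both steps: W = 48000 J, Q = 36000 J, ΔU = -11900 J.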